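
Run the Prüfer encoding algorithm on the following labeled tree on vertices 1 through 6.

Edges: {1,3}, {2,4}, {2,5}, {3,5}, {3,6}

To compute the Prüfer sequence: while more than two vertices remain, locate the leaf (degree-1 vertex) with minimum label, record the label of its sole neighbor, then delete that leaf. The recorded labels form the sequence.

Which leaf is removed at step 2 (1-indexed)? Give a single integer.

Step 1: current leaves = {1,4,6}. Remove leaf 1 (neighbor: 3).
Step 2: current leaves = {4,6}. Remove leaf 4 (neighbor: 2).

Answer: 4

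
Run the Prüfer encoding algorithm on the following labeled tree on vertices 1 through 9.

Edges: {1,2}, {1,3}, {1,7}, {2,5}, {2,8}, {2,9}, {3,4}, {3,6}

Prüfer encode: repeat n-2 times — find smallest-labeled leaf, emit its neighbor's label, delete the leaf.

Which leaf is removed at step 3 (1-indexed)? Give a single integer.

Step 1: current leaves = {4,5,6,7,8,9}. Remove leaf 4 (neighbor: 3).
Step 2: current leaves = {5,6,7,8,9}. Remove leaf 5 (neighbor: 2).
Step 3: current leaves = {6,7,8,9}. Remove leaf 6 (neighbor: 3).

Answer: 6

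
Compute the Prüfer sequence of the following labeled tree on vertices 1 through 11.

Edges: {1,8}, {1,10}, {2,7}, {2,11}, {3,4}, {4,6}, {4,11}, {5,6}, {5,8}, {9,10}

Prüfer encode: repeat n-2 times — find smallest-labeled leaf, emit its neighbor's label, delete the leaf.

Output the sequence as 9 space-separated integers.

Answer: 4 2 11 10 1 8 5 6 4

Derivation:
Step 1: leaves = {3,7,9}. Remove smallest leaf 3, emit neighbor 4.
Step 2: leaves = {7,9}. Remove smallest leaf 7, emit neighbor 2.
Step 3: leaves = {2,9}. Remove smallest leaf 2, emit neighbor 11.
Step 4: leaves = {9,11}. Remove smallest leaf 9, emit neighbor 10.
Step 5: leaves = {10,11}. Remove smallest leaf 10, emit neighbor 1.
Step 6: leaves = {1,11}. Remove smallest leaf 1, emit neighbor 8.
Step 7: leaves = {8,11}. Remove smallest leaf 8, emit neighbor 5.
Step 8: leaves = {5,11}. Remove smallest leaf 5, emit neighbor 6.
Step 9: leaves = {6,11}. Remove smallest leaf 6, emit neighbor 4.
Done: 2 vertices remain (4, 11). Sequence = [4 2 11 10 1 8 5 6 4]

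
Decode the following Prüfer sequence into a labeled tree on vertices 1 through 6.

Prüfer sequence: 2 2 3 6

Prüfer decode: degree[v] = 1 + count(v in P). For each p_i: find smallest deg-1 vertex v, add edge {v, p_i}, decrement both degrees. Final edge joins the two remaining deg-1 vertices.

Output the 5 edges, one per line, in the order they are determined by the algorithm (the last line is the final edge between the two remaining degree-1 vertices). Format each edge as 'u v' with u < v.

Initial degrees: {1:1, 2:3, 3:2, 4:1, 5:1, 6:2}
Step 1: smallest deg-1 vertex = 1, p_1 = 2. Add edge {1,2}. Now deg[1]=0, deg[2]=2.
Step 2: smallest deg-1 vertex = 4, p_2 = 2. Add edge {2,4}. Now deg[4]=0, deg[2]=1.
Step 3: smallest deg-1 vertex = 2, p_3 = 3. Add edge {2,3}. Now deg[2]=0, deg[3]=1.
Step 4: smallest deg-1 vertex = 3, p_4 = 6. Add edge {3,6}. Now deg[3]=0, deg[6]=1.
Final: two remaining deg-1 vertices are 5, 6. Add edge {5,6}.

Answer: 1 2
2 4
2 3
3 6
5 6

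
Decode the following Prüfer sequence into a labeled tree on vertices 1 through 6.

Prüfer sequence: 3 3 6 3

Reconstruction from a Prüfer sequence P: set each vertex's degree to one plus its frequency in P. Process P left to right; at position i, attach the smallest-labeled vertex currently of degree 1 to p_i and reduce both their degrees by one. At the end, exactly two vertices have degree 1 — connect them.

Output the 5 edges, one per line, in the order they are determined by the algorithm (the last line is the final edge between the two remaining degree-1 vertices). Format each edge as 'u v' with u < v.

Initial degrees: {1:1, 2:1, 3:4, 4:1, 5:1, 6:2}
Step 1: smallest deg-1 vertex = 1, p_1 = 3. Add edge {1,3}. Now deg[1]=0, deg[3]=3.
Step 2: smallest deg-1 vertex = 2, p_2 = 3. Add edge {2,3}. Now deg[2]=0, deg[3]=2.
Step 3: smallest deg-1 vertex = 4, p_3 = 6. Add edge {4,6}. Now deg[4]=0, deg[6]=1.
Step 4: smallest deg-1 vertex = 5, p_4 = 3. Add edge {3,5}. Now deg[5]=0, deg[3]=1.
Final: two remaining deg-1 vertices are 3, 6. Add edge {3,6}.

Answer: 1 3
2 3
4 6
3 5
3 6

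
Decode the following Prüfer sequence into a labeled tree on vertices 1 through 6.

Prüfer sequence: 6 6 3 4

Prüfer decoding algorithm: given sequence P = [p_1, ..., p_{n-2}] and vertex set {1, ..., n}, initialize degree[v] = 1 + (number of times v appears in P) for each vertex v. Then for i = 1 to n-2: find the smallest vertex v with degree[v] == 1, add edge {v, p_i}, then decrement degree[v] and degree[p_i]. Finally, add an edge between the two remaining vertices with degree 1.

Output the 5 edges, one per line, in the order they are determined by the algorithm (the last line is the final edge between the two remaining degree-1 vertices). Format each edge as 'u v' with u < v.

Initial degrees: {1:1, 2:1, 3:2, 4:2, 5:1, 6:3}
Step 1: smallest deg-1 vertex = 1, p_1 = 6. Add edge {1,6}. Now deg[1]=0, deg[6]=2.
Step 2: smallest deg-1 vertex = 2, p_2 = 6. Add edge {2,6}. Now deg[2]=0, deg[6]=1.
Step 3: smallest deg-1 vertex = 5, p_3 = 3. Add edge {3,5}. Now deg[5]=0, deg[3]=1.
Step 4: smallest deg-1 vertex = 3, p_4 = 4. Add edge {3,4}. Now deg[3]=0, deg[4]=1.
Final: two remaining deg-1 vertices are 4, 6. Add edge {4,6}.

Answer: 1 6
2 6
3 5
3 4
4 6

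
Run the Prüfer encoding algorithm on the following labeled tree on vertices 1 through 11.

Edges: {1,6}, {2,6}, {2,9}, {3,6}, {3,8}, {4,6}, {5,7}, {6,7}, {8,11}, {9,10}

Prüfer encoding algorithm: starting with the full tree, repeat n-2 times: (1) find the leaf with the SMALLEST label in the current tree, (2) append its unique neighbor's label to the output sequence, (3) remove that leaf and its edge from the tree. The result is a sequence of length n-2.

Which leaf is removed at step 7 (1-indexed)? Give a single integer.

Answer: 2

Derivation:
Step 1: current leaves = {1,4,5,10,11}. Remove leaf 1 (neighbor: 6).
Step 2: current leaves = {4,5,10,11}. Remove leaf 4 (neighbor: 6).
Step 3: current leaves = {5,10,11}. Remove leaf 5 (neighbor: 7).
Step 4: current leaves = {7,10,11}. Remove leaf 7 (neighbor: 6).
Step 5: current leaves = {10,11}. Remove leaf 10 (neighbor: 9).
Step 6: current leaves = {9,11}. Remove leaf 9 (neighbor: 2).
Step 7: current leaves = {2,11}. Remove leaf 2 (neighbor: 6).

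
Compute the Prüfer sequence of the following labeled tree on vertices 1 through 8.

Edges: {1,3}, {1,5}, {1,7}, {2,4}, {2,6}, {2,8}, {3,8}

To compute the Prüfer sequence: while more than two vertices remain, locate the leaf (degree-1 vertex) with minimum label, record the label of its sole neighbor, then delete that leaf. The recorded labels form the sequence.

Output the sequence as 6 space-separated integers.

Answer: 2 1 2 8 1 3

Derivation:
Step 1: leaves = {4,5,6,7}. Remove smallest leaf 4, emit neighbor 2.
Step 2: leaves = {5,6,7}. Remove smallest leaf 5, emit neighbor 1.
Step 3: leaves = {6,7}. Remove smallest leaf 6, emit neighbor 2.
Step 4: leaves = {2,7}. Remove smallest leaf 2, emit neighbor 8.
Step 5: leaves = {7,8}. Remove smallest leaf 7, emit neighbor 1.
Step 6: leaves = {1,8}. Remove smallest leaf 1, emit neighbor 3.
Done: 2 vertices remain (3, 8). Sequence = [2 1 2 8 1 3]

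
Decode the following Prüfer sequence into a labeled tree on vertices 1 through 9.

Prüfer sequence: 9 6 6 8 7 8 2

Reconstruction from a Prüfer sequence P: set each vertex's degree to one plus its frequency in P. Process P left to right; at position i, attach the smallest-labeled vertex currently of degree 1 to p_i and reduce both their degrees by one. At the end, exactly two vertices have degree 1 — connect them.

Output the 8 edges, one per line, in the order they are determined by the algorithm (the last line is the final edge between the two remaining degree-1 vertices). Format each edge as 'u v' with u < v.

Answer: 1 9
3 6
4 6
5 8
6 7
7 8
2 8
2 9

Derivation:
Initial degrees: {1:1, 2:2, 3:1, 4:1, 5:1, 6:3, 7:2, 8:3, 9:2}
Step 1: smallest deg-1 vertex = 1, p_1 = 9. Add edge {1,9}. Now deg[1]=0, deg[9]=1.
Step 2: smallest deg-1 vertex = 3, p_2 = 6. Add edge {3,6}. Now deg[3]=0, deg[6]=2.
Step 3: smallest deg-1 vertex = 4, p_3 = 6. Add edge {4,6}. Now deg[4]=0, deg[6]=1.
Step 4: smallest deg-1 vertex = 5, p_4 = 8. Add edge {5,8}. Now deg[5]=0, deg[8]=2.
Step 5: smallest deg-1 vertex = 6, p_5 = 7. Add edge {6,7}. Now deg[6]=0, deg[7]=1.
Step 6: smallest deg-1 vertex = 7, p_6 = 8. Add edge {7,8}. Now deg[7]=0, deg[8]=1.
Step 7: smallest deg-1 vertex = 8, p_7 = 2. Add edge {2,8}. Now deg[8]=0, deg[2]=1.
Final: two remaining deg-1 vertices are 2, 9. Add edge {2,9}.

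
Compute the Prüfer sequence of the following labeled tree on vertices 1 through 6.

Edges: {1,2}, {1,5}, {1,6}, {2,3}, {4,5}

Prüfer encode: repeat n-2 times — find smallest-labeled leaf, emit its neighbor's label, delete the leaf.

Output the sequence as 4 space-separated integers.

Answer: 2 1 5 1

Derivation:
Step 1: leaves = {3,4,6}. Remove smallest leaf 3, emit neighbor 2.
Step 2: leaves = {2,4,6}. Remove smallest leaf 2, emit neighbor 1.
Step 3: leaves = {4,6}. Remove smallest leaf 4, emit neighbor 5.
Step 4: leaves = {5,6}. Remove smallest leaf 5, emit neighbor 1.
Done: 2 vertices remain (1, 6). Sequence = [2 1 5 1]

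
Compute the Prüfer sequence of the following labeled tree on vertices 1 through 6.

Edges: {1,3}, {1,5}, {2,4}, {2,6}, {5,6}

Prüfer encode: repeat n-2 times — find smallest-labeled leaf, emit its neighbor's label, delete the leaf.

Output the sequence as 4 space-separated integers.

Answer: 1 5 2 6

Derivation:
Step 1: leaves = {3,4}. Remove smallest leaf 3, emit neighbor 1.
Step 2: leaves = {1,4}. Remove smallest leaf 1, emit neighbor 5.
Step 3: leaves = {4,5}. Remove smallest leaf 4, emit neighbor 2.
Step 4: leaves = {2,5}. Remove smallest leaf 2, emit neighbor 6.
Done: 2 vertices remain (5, 6). Sequence = [1 5 2 6]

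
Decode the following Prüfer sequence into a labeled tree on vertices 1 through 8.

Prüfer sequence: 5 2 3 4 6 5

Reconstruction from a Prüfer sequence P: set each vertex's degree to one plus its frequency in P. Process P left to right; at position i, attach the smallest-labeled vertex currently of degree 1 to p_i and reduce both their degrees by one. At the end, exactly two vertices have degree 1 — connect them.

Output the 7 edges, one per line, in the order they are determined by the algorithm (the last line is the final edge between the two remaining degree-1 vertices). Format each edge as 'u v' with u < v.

Initial degrees: {1:1, 2:2, 3:2, 4:2, 5:3, 6:2, 7:1, 8:1}
Step 1: smallest deg-1 vertex = 1, p_1 = 5. Add edge {1,5}. Now deg[1]=0, deg[5]=2.
Step 2: smallest deg-1 vertex = 7, p_2 = 2. Add edge {2,7}. Now deg[7]=0, deg[2]=1.
Step 3: smallest deg-1 vertex = 2, p_3 = 3. Add edge {2,3}. Now deg[2]=0, deg[3]=1.
Step 4: smallest deg-1 vertex = 3, p_4 = 4. Add edge {3,4}. Now deg[3]=0, deg[4]=1.
Step 5: smallest deg-1 vertex = 4, p_5 = 6. Add edge {4,6}. Now deg[4]=0, deg[6]=1.
Step 6: smallest deg-1 vertex = 6, p_6 = 5. Add edge {5,6}. Now deg[6]=0, deg[5]=1.
Final: two remaining deg-1 vertices are 5, 8. Add edge {5,8}.

Answer: 1 5
2 7
2 3
3 4
4 6
5 6
5 8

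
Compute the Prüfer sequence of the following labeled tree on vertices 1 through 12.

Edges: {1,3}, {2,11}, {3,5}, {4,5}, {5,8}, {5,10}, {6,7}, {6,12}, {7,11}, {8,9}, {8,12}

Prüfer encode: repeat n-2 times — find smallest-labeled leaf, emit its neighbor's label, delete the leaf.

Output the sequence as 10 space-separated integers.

Step 1: leaves = {1,2,4,9,10}. Remove smallest leaf 1, emit neighbor 3.
Step 2: leaves = {2,3,4,9,10}. Remove smallest leaf 2, emit neighbor 11.
Step 3: leaves = {3,4,9,10,11}. Remove smallest leaf 3, emit neighbor 5.
Step 4: leaves = {4,9,10,11}. Remove smallest leaf 4, emit neighbor 5.
Step 5: leaves = {9,10,11}. Remove smallest leaf 9, emit neighbor 8.
Step 6: leaves = {10,11}. Remove smallest leaf 10, emit neighbor 5.
Step 7: leaves = {5,11}. Remove smallest leaf 5, emit neighbor 8.
Step 8: leaves = {8,11}. Remove smallest leaf 8, emit neighbor 12.
Step 9: leaves = {11,12}. Remove smallest leaf 11, emit neighbor 7.
Step 10: leaves = {7,12}. Remove smallest leaf 7, emit neighbor 6.
Done: 2 vertices remain (6, 12). Sequence = [3 11 5 5 8 5 8 12 7 6]

Answer: 3 11 5 5 8 5 8 12 7 6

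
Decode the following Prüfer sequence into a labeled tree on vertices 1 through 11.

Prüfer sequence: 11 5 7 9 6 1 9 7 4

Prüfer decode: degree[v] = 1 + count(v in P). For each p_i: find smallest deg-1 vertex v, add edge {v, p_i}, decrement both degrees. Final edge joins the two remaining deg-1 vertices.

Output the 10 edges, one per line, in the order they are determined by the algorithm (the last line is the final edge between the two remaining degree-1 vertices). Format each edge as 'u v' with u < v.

Answer: 2 11
3 5
5 7
8 9
6 10
1 6
1 9
7 9
4 7
4 11

Derivation:
Initial degrees: {1:2, 2:1, 3:1, 4:2, 5:2, 6:2, 7:3, 8:1, 9:3, 10:1, 11:2}
Step 1: smallest deg-1 vertex = 2, p_1 = 11. Add edge {2,11}. Now deg[2]=0, deg[11]=1.
Step 2: smallest deg-1 vertex = 3, p_2 = 5. Add edge {3,5}. Now deg[3]=0, deg[5]=1.
Step 3: smallest deg-1 vertex = 5, p_3 = 7. Add edge {5,7}. Now deg[5]=0, deg[7]=2.
Step 4: smallest deg-1 vertex = 8, p_4 = 9. Add edge {8,9}. Now deg[8]=0, deg[9]=2.
Step 5: smallest deg-1 vertex = 10, p_5 = 6. Add edge {6,10}. Now deg[10]=0, deg[6]=1.
Step 6: smallest deg-1 vertex = 6, p_6 = 1. Add edge {1,6}. Now deg[6]=0, deg[1]=1.
Step 7: smallest deg-1 vertex = 1, p_7 = 9. Add edge {1,9}. Now deg[1]=0, deg[9]=1.
Step 8: smallest deg-1 vertex = 9, p_8 = 7. Add edge {7,9}. Now deg[9]=0, deg[7]=1.
Step 9: smallest deg-1 vertex = 7, p_9 = 4. Add edge {4,7}. Now deg[7]=0, deg[4]=1.
Final: two remaining deg-1 vertices are 4, 11. Add edge {4,11}.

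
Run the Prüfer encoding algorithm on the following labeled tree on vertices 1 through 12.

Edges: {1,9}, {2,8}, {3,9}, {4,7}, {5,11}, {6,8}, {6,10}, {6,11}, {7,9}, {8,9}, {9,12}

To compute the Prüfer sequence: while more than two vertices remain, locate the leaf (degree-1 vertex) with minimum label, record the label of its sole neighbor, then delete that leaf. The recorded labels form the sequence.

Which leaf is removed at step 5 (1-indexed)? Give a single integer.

Answer: 5

Derivation:
Step 1: current leaves = {1,2,3,4,5,10,12}. Remove leaf 1 (neighbor: 9).
Step 2: current leaves = {2,3,4,5,10,12}. Remove leaf 2 (neighbor: 8).
Step 3: current leaves = {3,4,5,10,12}. Remove leaf 3 (neighbor: 9).
Step 4: current leaves = {4,5,10,12}. Remove leaf 4 (neighbor: 7).
Step 5: current leaves = {5,7,10,12}. Remove leaf 5 (neighbor: 11).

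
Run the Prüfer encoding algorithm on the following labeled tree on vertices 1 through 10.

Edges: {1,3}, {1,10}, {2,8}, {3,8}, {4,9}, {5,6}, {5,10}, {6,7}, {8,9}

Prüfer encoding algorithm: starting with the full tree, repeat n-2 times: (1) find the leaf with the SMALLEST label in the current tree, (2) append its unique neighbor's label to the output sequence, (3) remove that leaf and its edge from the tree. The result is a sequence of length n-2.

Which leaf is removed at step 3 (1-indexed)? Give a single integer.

Answer: 7

Derivation:
Step 1: current leaves = {2,4,7}. Remove leaf 2 (neighbor: 8).
Step 2: current leaves = {4,7}. Remove leaf 4 (neighbor: 9).
Step 3: current leaves = {7,9}. Remove leaf 7 (neighbor: 6).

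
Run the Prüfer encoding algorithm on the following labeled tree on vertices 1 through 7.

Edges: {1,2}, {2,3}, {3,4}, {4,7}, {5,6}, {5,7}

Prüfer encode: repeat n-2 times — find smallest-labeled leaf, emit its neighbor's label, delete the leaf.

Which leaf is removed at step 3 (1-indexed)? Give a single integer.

Step 1: current leaves = {1,6}. Remove leaf 1 (neighbor: 2).
Step 2: current leaves = {2,6}. Remove leaf 2 (neighbor: 3).
Step 3: current leaves = {3,6}. Remove leaf 3 (neighbor: 4).

Answer: 3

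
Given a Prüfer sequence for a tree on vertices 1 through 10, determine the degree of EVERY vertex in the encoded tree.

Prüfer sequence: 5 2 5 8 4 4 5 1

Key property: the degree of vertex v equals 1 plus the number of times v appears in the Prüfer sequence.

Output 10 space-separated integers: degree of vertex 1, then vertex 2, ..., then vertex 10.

p_1 = 5: count[5] becomes 1
p_2 = 2: count[2] becomes 1
p_3 = 5: count[5] becomes 2
p_4 = 8: count[8] becomes 1
p_5 = 4: count[4] becomes 1
p_6 = 4: count[4] becomes 2
p_7 = 5: count[5] becomes 3
p_8 = 1: count[1] becomes 1
Degrees (1 + count): deg[1]=1+1=2, deg[2]=1+1=2, deg[3]=1+0=1, deg[4]=1+2=3, deg[5]=1+3=4, deg[6]=1+0=1, deg[7]=1+0=1, deg[8]=1+1=2, deg[9]=1+0=1, deg[10]=1+0=1

Answer: 2 2 1 3 4 1 1 2 1 1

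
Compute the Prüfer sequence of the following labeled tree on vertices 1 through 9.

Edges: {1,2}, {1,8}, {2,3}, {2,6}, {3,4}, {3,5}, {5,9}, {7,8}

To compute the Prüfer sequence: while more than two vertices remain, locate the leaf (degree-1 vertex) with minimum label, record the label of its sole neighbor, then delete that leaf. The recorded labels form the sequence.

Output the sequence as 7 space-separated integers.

Answer: 3 2 8 1 2 3 5

Derivation:
Step 1: leaves = {4,6,7,9}. Remove smallest leaf 4, emit neighbor 3.
Step 2: leaves = {6,7,9}. Remove smallest leaf 6, emit neighbor 2.
Step 3: leaves = {7,9}. Remove smallest leaf 7, emit neighbor 8.
Step 4: leaves = {8,9}. Remove smallest leaf 8, emit neighbor 1.
Step 5: leaves = {1,9}. Remove smallest leaf 1, emit neighbor 2.
Step 6: leaves = {2,9}. Remove smallest leaf 2, emit neighbor 3.
Step 7: leaves = {3,9}. Remove smallest leaf 3, emit neighbor 5.
Done: 2 vertices remain (5, 9). Sequence = [3 2 8 1 2 3 5]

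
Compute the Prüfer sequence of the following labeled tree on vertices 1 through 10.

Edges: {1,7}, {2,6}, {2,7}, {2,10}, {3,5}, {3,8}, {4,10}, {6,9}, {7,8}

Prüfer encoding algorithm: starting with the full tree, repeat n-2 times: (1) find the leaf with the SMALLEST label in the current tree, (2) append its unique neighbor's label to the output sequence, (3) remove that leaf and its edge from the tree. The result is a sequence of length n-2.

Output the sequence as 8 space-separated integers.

Answer: 7 10 3 8 7 2 6 2

Derivation:
Step 1: leaves = {1,4,5,9}. Remove smallest leaf 1, emit neighbor 7.
Step 2: leaves = {4,5,9}. Remove smallest leaf 4, emit neighbor 10.
Step 3: leaves = {5,9,10}. Remove smallest leaf 5, emit neighbor 3.
Step 4: leaves = {3,9,10}. Remove smallest leaf 3, emit neighbor 8.
Step 5: leaves = {8,9,10}. Remove smallest leaf 8, emit neighbor 7.
Step 6: leaves = {7,9,10}. Remove smallest leaf 7, emit neighbor 2.
Step 7: leaves = {9,10}. Remove smallest leaf 9, emit neighbor 6.
Step 8: leaves = {6,10}. Remove smallest leaf 6, emit neighbor 2.
Done: 2 vertices remain (2, 10). Sequence = [7 10 3 8 7 2 6 2]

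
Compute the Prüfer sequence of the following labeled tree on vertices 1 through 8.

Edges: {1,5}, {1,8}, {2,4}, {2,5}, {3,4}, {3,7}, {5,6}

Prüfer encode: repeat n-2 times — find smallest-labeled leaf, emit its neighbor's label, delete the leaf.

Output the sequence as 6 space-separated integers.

Step 1: leaves = {6,7,8}. Remove smallest leaf 6, emit neighbor 5.
Step 2: leaves = {7,8}. Remove smallest leaf 7, emit neighbor 3.
Step 3: leaves = {3,8}. Remove smallest leaf 3, emit neighbor 4.
Step 4: leaves = {4,8}. Remove smallest leaf 4, emit neighbor 2.
Step 5: leaves = {2,8}. Remove smallest leaf 2, emit neighbor 5.
Step 6: leaves = {5,8}. Remove smallest leaf 5, emit neighbor 1.
Done: 2 vertices remain (1, 8). Sequence = [5 3 4 2 5 1]

Answer: 5 3 4 2 5 1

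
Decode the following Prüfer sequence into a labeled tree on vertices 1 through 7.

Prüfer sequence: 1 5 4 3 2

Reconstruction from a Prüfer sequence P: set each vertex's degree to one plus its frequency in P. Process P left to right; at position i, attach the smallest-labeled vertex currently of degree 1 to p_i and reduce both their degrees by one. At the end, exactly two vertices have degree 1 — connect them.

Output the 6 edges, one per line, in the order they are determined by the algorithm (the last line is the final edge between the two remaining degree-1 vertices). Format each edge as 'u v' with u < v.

Answer: 1 6
1 5
4 5
3 4
2 3
2 7

Derivation:
Initial degrees: {1:2, 2:2, 3:2, 4:2, 5:2, 6:1, 7:1}
Step 1: smallest deg-1 vertex = 6, p_1 = 1. Add edge {1,6}. Now deg[6]=0, deg[1]=1.
Step 2: smallest deg-1 vertex = 1, p_2 = 5. Add edge {1,5}. Now deg[1]=0, deg[5]=1.
Step 3: smallest deg-1 vertex = 5, p_3 = 4. Add edge {4,5}. Now deg[5]=0, deg[4]=1.
Step 4: smallest deg-1 vertex = 4, p_4 = 3. Add edge {3,4}. Now deg[4]=0, deg[3]=1.
Step 5: smallest deg-1 vertex = 3, p_5 = 2. Add edge {2,3}. Now deg[3]=0, deg[2]=1.
Final: two remaining deg-1 vertices are 2, 7. Add edge {2,7}.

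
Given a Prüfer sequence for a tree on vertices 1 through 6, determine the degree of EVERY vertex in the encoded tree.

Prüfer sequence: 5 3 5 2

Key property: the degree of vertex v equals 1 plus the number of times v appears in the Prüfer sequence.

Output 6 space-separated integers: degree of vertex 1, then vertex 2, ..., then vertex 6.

Answer: 1 2 2 1 3 1

Derivation:
p_1 = 5: count[5] becomes 1
p_2 = 3: count[3] becomes 1
p_3 = 5: count[5] becomes 2
p_4 = 2: count[2] becomes 1
Degrees (1 + count): deg[1]=1+0=1, deg[2]=1+1=2, deg[3]=1+1=2, deg[4]=1+0=1, deg[5]=1+2=3, deg[6]=1+0=1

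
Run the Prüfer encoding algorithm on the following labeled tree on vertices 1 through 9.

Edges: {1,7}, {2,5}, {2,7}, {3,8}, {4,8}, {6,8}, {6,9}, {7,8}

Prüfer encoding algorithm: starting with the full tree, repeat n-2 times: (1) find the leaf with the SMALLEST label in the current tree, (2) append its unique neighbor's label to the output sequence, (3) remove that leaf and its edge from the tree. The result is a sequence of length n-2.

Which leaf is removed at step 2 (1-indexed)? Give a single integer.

Answer: 3

Derivation:
Step 1: current leaves = {1,3,4,5,9}. Remove leaf 1 (neighbor: 7).
Step 2: current leaves = {3,4,5,9}. Remove leaf 3 (neighbor: 8).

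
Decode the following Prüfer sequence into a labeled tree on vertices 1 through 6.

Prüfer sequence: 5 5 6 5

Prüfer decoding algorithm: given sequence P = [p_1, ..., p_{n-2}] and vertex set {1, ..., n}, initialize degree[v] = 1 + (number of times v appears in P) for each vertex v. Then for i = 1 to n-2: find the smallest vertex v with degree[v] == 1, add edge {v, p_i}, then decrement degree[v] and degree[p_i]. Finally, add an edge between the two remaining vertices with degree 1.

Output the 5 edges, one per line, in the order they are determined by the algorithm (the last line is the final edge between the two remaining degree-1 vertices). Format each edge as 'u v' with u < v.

Answer: 1 5
2 5
3 6
4 5
5 6

Derivation:
Initial degrees: {1:1, 2:1, 3:1, 4:1, 5:4, 6:2}
Step 1: smallest deg-1 vertex = 1, p_1 = 5. Add edge {1,5}. Now deg[1]=0, deg[5]=3.
Step 2: smallest deg-1 vertex = 2, p_2 = 5. Add edge {2,5}. Now deg[2]=0, deg[5]=2.
Step 3: smallest deg-1 vertex = 3, p_3 = 6. Add edge {3,6}. Now deg[3]=0, deg[6]=1.
Step 4: smallest deg-1 vertex = 4, p_4 = 5. Add edge {4,5}. Now deg[4]=0, deg[5]=1.
Final: two remaining deg-1 vertices are 5, 6. Add edge {5,6}.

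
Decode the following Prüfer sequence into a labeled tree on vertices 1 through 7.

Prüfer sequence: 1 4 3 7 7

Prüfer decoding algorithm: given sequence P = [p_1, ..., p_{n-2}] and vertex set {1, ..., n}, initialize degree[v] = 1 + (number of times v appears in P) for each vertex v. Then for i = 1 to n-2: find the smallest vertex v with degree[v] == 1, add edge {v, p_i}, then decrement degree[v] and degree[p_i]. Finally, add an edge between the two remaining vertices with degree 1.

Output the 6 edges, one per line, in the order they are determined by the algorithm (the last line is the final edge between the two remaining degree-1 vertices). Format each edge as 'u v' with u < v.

Answer: 1 2
1 4
3 4
3 7
5 7
6 7

Derivation:
Initial degrees: {1:2, 2:1, 3:2, 4:2, 5:1, 6:1, 7:3}
Step 1: smallest deg-1 vertex = 2, p_1 = 1. Add edge {1,2}. Now deg[2]=0, deg[1]=1.
Step 2: smallest deg-1 vertex = 1, p_2 = 4. Add edge {1,4}. Now deg[1]=0, deg[4]=1.
Step 3: smallest deg-1 vertex = 4, p_3 = 3. Add edge {3,4}. Now deg[4]=0, deg[3]=1.
Step 4: smallest deg-1 vertex = 3, p_4 = 7. Add edge {3,7}. Now deg[3]=0, deg[7]=2.
Step 5: smallest deg-1 vertex = 5, p_5 = 7. Add edge {5,7}. Now deg[5]=0, deg[7]=1.
Final: two remaining deg-1 vertices are 6, 7. Add edge {6,7}.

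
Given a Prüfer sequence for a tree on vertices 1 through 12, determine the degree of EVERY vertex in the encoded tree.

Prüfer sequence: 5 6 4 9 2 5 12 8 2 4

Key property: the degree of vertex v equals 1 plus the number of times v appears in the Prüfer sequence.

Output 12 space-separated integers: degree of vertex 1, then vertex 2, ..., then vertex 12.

Answer: 1 3 1 3 3 2 1 2 2 1 1 2

Derivation:
p_1 = 5: count[5] becomes 1
p_2 = 6: count[6] becomes 1
p_3 = 4: count[4] becomes 1
p_4 = 9: count[9] becomes 1
p_5 = 2: count[2] becomes 1
p_6 = 5: count[5] becomes 2
p_7 = 12: count[12] becomes 1
p_8 = 8: count[8] becomes 1
p_9 = 2: count[2] becomes 2
p_10 = 4: count[4] becomes 2
Degrees (1 + count): deg[1]=1+0=1, deg[2]=1+2=3, deg[3]=1+0=1, deg[4]=1+2=3, deg[5]=1+2=3, deg[6]=1+1=2, deg[7]=1+0=1, deg[8]=1+1=2, deg[9]=1+1=2, deg[10]=1+0=1, deg[11]=1+0=1, deg[12]=1+1=2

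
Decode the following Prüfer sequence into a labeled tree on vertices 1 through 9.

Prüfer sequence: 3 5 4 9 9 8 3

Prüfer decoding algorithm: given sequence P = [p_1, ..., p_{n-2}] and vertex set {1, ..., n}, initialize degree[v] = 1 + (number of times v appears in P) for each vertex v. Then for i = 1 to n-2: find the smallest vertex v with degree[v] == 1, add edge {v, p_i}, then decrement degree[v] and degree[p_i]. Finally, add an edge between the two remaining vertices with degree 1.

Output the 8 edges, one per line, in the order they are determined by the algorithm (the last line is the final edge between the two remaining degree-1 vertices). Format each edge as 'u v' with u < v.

Answer: 1 3
2 5
4 5
4 9
6 9
7 8
3 8
3 9

Derivation:
Initial degrees: {1:1, 2:1, 3:3, 4:2, 5:2, 6:1, 7:1, 8:2, 9:3}
Step 1: smallest deg-1 vertex = 1, p_1 = 3. Add edge {1,3}. Now deg[1]=0, deg[3]=2.
Step 2: smallest deg-1 vertex = 2, p_2 = 5. Add edge {2,5}. Now deg[2]=0, deg[5]=1.
Step 3: smallest deg-1 vertex = 5, p_3 = 4. Add edge {4,5}. Now deg[5]=0, deg[4]=1.
Step 4: smallest deg-1 vertex = 4, p_4 = 9. Add edge {4,9}. Now deg[4]=0, deg[9]=2.
Step 5: smallest deg-1 vertex = 6, p_5 = 9. Add edge {6,9}. Now deg[6]=0, deg[9]=1.
Step 6: smallest deg-1 vertex = 7, p_6 = 8. Add edge {7,8}. Now deg[7]=0, deg[8]=1.
Step 7: smallest deg-1 vertex = 8, p_7 = 3. Add edge {3,8}. Now deg[8]=0, deg[3]=1.
Final: two remaining deg-1 vertices are 3, 9. Add edge {3,9}.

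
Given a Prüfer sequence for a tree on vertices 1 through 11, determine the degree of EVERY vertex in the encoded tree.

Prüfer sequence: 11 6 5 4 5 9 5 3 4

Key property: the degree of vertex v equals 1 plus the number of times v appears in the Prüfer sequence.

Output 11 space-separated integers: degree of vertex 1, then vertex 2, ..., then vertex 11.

p_1 = 11: count[11] becomes 1
p_2 = 6: count[6] becomes 1
p_3 = 5: count[5] becomes 1
p_4 = 4: count[4] becomes 1
p_5 = 5: count[5] becomes 2
p_6 = 9: count[9] becomes 1
p_7 = 5: count[5] becomes 3
p_8 = 3: count[3] becomes 1
p_9 = 4: count[4] becomes 2
Degrees (1 + count): deg[1]=1+0=1, deg[2]=1+0=1, deg[3]=1+1=2, deg[4]=1+2=3, deg[5]=1+3=4, deg[6]=1+1=2, deg[7]=1+0=1, deg[8]=1+0=1, deg[9]=1+1=2, deg[10]=1+0=1, deg[11]=1+1=2

Answer: 1 1 2 3 4 2 1 1 2 1 2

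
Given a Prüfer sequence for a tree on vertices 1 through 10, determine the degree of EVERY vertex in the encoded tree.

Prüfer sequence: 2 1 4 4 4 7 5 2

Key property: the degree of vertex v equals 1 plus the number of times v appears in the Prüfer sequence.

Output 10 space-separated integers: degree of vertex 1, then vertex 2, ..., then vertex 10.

Answer: 2 3 1 4 2 1 2 1 1 1

Derivation:
p_1 = 2: count[2] becomes 1
p_2 = 1: count[1] becomes 1
p_3 = 4: count[4] becomes 1
p_4 = 4: count[4] becomes 2
p_5 = 4: count[4] becomes 3
p_6 = 7: count[7] becomes 1
p_7 = 5: count[5] becomes 1
p_8 = 2: count[2] becomes 2
Degrees (1 + count): deg[1]=1+1=2, deg[2]=1+2=3, deg[3]=1+0=1, deg[4]=1+3=4, deg[5]=1+1=2, deg[6]=1+0=1, deg[7]=1+1=2, deg[8]=1+0=1, deg[9]=1+0=1, deg[10]=1+0=1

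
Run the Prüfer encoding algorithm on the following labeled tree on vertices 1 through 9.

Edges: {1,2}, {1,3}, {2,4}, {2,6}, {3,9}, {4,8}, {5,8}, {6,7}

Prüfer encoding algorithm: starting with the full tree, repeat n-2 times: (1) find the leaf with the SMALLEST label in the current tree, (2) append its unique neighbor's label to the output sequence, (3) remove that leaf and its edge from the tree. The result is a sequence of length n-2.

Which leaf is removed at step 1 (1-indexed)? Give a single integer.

Answer: 5

Derivation:
Step 1: current leaves = {5,7,9}. Remove leaf 5 (neighbor: 8).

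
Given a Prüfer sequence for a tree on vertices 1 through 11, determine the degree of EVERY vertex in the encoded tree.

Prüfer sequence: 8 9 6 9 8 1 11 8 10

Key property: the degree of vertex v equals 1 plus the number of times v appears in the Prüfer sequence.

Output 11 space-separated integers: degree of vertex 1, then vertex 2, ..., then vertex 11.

p_1 = 8: count[8] becomes 1
p_2 = 9: count[9] becomes 1
p_3 = 6: count[6] becomes 1
p_4 = 9: count[9] becomes 2
p_5 = 8: count[8] becomes 2
p_6 = 1: count[1] becomes 1
p_7 = 11: count[11] becomes 1
p_8 = 8: count[8] becomes 3
p_9 = 10: count[10] becomes 1
Degrees (1 + count): deg[1]=1+1=2, deg[2]=1+0=1, deg[3]=1+0=1, deg[4]=1+0=1, deg[5]=1+0=1, deg[6]=1+1=2, deg[7]=1+0=1, deg[8]=1+3=4, deg[9]=1+2=3, deg[10]=1+1=2, deg[11]=1+1=2

Answer: 2 1 1 1 1 2 1 4 3 2 2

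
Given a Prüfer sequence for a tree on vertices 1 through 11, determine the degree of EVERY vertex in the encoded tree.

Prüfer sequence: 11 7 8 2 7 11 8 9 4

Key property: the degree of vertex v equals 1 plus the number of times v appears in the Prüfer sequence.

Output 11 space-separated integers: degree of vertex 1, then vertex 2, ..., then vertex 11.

p_1 = 11: count[11] becomes 1
p_2 = 7: count[7] becomes 1
p_3 = 8: count[8] becomes 1
p_4 = 2: count[2] becomes 1
p_5 = 7: count[7] becomes 2
p_6 = 11: count[11] becomes 2
p_7 = 8: count[8] becomes 2
p_8 = 9: count[9] becomes 1
p_9 = 4: count[4] becomes 1
Degrees (1 + count): deg[1]=1+0=1, deg[2]=1+1=2, deg[3]=1+0=1, deg[4]=1+1=2, deg[5]=1+0=1, deg[6]=1+0=1, deg[7]=1+2=3, deg[8]=1+2=3, deg[9]=1+1=2, deg[10]=1+0=1, deg[11]=1+2=3

Answer: 1 2 1 2 1 1 3 3 2 1 3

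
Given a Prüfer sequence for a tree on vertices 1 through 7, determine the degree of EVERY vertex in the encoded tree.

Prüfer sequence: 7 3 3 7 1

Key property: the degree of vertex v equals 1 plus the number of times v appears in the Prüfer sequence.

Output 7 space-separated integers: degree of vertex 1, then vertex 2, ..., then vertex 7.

Answer: 2 1 3 1 1 1 3

Derivation:
p_1 = 7: count[7] becomes 1
p_2 = 3: count[3] becomes 1
p_3 = 3: count[3] becomes 2
p_4 = 7: count[7] becomes 2
p_5 = 1: count[1] becomes 1
Degrees (1 + count): deg[1]=1+1=2, deg[2]=1+0=1, deg[3]=1+2=3, deg[4]=1+0=1, deg[5]=1+0=1, deg[6]=1+0=1, deg[7]=1+2=3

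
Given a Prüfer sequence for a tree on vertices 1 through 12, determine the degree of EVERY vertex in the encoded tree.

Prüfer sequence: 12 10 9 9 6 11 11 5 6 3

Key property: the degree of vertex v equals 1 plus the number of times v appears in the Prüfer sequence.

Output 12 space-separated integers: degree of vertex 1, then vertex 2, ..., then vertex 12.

p_1 = 12: count[12] becomes 1
p_2 = 10: count[10] becomes 1
p_3 = 9: count[9] becomes 1
p_4 = 9: count[9] becomes 2
p_5 = 6: count[6] becomes 1
p_6 = 11: count[11] becomes 1
p_7 = 11: count[11] becomes 2
p_8 = 5: count[5] becomes 1
p_9 = 6: count[6] becomes 2
p_10 = 3: count[3] becomes 1
Degrees (1 + count): deg[1]=1+0=1, deg[2]=1+0=1, deg[3]=1+1=2, deg[4]=1+0=1, deg[5]=1+1=2, deg[6]=1+2=3, deg[7]=1+0=1, deg[8]=1+0=1, deg[9]=1+2=3, deg[10]=1+1=2, deg[11]=1+2=3, deg[12]=1+1=2

Answer: 1 1 2 1 2 3 1 1 3 2 3 2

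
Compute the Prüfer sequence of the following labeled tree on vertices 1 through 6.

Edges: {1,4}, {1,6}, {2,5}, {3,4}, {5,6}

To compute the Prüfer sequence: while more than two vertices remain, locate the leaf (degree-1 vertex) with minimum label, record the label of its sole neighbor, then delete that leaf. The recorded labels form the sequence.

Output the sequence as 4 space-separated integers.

Step 1: leaves = {2,3}. Remove smallest leaf 2, emit neighbor 5.
Step 2: leaves = {3,5}. Remove smallest leaf 3, emit neighbor 4.
Step 3: leaves = {4,5}. Remove smallest leaf 4, emit neighbor 1.
Step 4: leaves = {1,5}. Remove smallest leaf 1, emit neighbor 6.
Done: 2 vertices remain (5, 6). Sequence = [5 4 1 6]

Answer: 5 4 1 6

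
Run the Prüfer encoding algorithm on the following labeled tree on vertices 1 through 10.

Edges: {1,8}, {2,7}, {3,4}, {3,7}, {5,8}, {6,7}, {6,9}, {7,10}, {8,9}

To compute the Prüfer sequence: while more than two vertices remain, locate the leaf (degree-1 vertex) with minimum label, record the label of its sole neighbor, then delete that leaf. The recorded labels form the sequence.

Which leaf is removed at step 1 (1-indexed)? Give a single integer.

Answer: 1

Derivation:
Step 1: current leaves = {1,2,4,5,10}. Remove leaf 1 (neighbor: 8).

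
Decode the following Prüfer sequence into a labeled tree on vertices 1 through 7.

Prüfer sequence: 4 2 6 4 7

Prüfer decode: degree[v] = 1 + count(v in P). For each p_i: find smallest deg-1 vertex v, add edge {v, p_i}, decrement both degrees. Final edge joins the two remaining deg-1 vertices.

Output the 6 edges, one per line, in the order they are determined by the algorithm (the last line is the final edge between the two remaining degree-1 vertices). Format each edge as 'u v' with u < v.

Initial degrees: {1:1, 2:2, 3:1, 4:3, 5:1, 6:2, 7:2}
Step 1: smallest deg-1 vertex = 1, p_1 = 4. Add edge {1,4}. Now deg[1]=0, deg[4]=2.
Step 2: smallest deg-1 vertex = 3, p_2 = 2. Add edge {2,3}. Now deg[3]=0, deg[2]=1.
Step 3: smallest deg-1 vertex = 2, p_3 = 6. Add edge {2,6}. Now deg[2]=0, deg[6]=1.
Step 4: smallest deg-1 vertex = 5, p_4 = 4. Add edge {4,5}. Now deg[5]=0, deg[4]=1.
Step 5: smallest deg-1 vertex = 4, p_5 = 7. Add edge {4,7}. Now deg[4]=0, deg[7]=1.
Final: two remaining deg-1 vertices are 6, 7. Add edge {6,7}.

Answer: 1 4
2 3
2 6
4 5
4 7
6 7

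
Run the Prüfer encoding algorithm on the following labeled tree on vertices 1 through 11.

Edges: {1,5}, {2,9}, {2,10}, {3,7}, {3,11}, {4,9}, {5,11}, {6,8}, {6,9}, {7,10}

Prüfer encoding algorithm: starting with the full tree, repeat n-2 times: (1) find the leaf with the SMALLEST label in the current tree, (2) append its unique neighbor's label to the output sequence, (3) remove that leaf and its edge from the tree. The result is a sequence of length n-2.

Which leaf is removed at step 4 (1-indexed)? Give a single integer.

Step 1: current leaves = {1,4,8}. Remove leaf 1 (neighbor: 5).
Step 2: current leaves = {4,5,8}. Remove leaf 4 (neighbor: 9).
Step 3: current leaves = {5,8}. Remove leaf 5 (neighbor: 11).
Step 4: current leaves = {8,11}. Remove leaf 8 (neighbor: 6).

Answer: 8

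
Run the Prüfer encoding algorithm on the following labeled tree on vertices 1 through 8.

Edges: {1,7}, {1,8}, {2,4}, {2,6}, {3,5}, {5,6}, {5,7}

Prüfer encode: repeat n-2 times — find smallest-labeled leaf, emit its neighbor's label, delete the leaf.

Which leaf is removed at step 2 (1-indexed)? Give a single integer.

Answer: 4

Derivation:
Step 1: current leaves = {3,4,8}. Remove leaf 3 (neighbor: 5).
Step 2: current leaves = {4,8}. Remove leaf 4 (neighbor: 2).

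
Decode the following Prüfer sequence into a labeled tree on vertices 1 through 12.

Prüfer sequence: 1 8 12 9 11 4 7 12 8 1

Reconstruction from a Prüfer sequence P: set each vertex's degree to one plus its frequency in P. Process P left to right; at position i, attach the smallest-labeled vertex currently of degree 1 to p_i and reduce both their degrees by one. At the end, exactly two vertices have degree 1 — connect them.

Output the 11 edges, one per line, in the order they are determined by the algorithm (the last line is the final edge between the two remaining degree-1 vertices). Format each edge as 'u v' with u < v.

Initial degrees: {1:3, 2:1, 3:1, 4:2, 5:1, 6:1, 7:2, 8:3, 9:2, 10:1, 11:2, 12:3}
Step 1: smallest deg-1 vertex = 2, p_1 = 1. Add edge {1,2}. Now deg[2]=0, deg[1]=2.
Step 2: smallest deg-1 vertex = 3, p_2 = 8. Add edge {3,8}. Now deg[3]=0, deg[8]=2.
Step 3: smallest deg-1 vertex = 5, p_3 = 12. Add edge {5,12}. Now deg[5]=0, deg[12]=2.
Step 4: smallest deg-1 vertex = 6, p_4 = 9. Add edge {6,9}. Now deg[6]=0, deg[9]=1.
Step 5: smallest deg-1 vertex = 9, p_5 = 11. Add edge {9,11}. Now deg[9]=0, deg[11]=1.
Step 6: smallest deg-1 vertex = 10, p_6 = 4. Add edge {4,10}. Now deg[10]=0, deg[4]=1.
Step 7: smallest deg-1 vertex = 4, p_7 = 7. Add edge {4,7}. Now deg[4]=0, deg[7]=1.
Step 8: smallest deg-1 vertex = 7, p_8 = 12. Add edge {7,12}. Now deg[7]=0, deg[12]=1.
Step 9: smallest deg-1 vertex = 11, p_9 = 8. Add edge {8,11}. Now deg[11]=0, deg[8]=1.
Step 10: smallest deg-1 vertex = 8, p_10 = 1. Add edge {1,8}. Now deg[8]=0, deg[1]=1.
Final: two remaining deg-1 vertices are 1, 12. Add edge {1,12}.

Answer: 1 2
3 8
5 12
6 9
9 11
4 10
4 7
7 12
8 11
1 8
1 12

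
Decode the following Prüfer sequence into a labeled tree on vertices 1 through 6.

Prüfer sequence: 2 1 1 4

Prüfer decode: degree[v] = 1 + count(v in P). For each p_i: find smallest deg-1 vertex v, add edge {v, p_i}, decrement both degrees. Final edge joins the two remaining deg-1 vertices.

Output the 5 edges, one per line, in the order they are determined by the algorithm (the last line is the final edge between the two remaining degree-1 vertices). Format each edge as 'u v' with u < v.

Initial degrees: {1:3, 2:2, 3:1, 4:2, 5:1, 6:1}
Step 1: smallest deg-1 vertex = 3, p_1 = 2. Add edge {2,3}. Now deg[3]=0, deg[2]=1.
Step 2: smallest deg-1 vertex = 2, p_2 = 1. Add edge {1,2}. Now deg[2]=0, deg[1]=2.
Step 3: smallest deg-1 vertex = 5, p_3 = 1. Add edge {1,5}. Now deg[5]=0, deg[1]=1.
Step 4: smallest deg-1 vertex = 1, p_4 = 4. Add edge {1,4}. Now deg[1]=0, deg[4]=1.
Final: two remaining deg-1 vertices are 4, 6. Add edge {4,6}.

Answer: 2 3
1 2
1 5
1 4
4 6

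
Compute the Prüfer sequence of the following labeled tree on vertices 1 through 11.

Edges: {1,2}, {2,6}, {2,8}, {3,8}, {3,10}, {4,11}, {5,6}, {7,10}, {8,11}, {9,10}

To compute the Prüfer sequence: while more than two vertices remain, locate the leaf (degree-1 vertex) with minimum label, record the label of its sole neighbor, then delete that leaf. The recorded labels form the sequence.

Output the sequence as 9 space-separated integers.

Answer: 2 11 6 2 8 10 10 3 8

Derivation:
Step 1: leaves = {1,4,5,7,9}. Remove smallest leaf 1, emit neighbor 2.
Step 2: leaves = {4,5,7,9}. Remove smallest leaf 4, emit neighbor 11.
Step 3: leaves = {5,7,9,11}. Remove smallest leaf 5, emit neighbor 6.
Step 4: leaves = {6,7,9,11}. Remove smallest leaf 6, emit neighbor 2.
Step 5: leaves = {2,7,9,11}. Remove smallest leaf 2, emit neighbor 8.
Step 6: leaves = {7,9,11}. Remove smallest leaf 7, emit neighbor 10.
Step 7: leaves = {9,11}. Remove smallest leaf 9, emit neighbor 10.
Step 8: leaves = {10,11}. Remove smallest leaf 10, emit neighbor 3.
Step 9: leaves = {3,11}. Remove smallest leaf 3, emit neighbor 8.
Done: 2 vertices remain (8, 11). Sequence = [2 11 6 2 8 10 10 3 8]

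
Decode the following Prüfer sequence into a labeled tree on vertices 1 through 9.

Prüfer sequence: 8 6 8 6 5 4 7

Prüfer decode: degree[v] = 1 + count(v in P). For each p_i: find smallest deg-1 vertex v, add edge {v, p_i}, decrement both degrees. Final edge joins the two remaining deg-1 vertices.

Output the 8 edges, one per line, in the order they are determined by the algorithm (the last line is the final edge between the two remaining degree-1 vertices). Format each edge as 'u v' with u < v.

Initial degrees: {1:1, 2:1, 3:1, 4:2, 5:2, 6:3, 7:2, 8:3, 9:1}
Step 1: smallest deg-1 vertex = 1, p_1 = 8. Add edge {1,8}. Now deg[1]=0, deg[8]=2.
Step 2: smallest deg-1 vertex = 2, p_2 = 6. Add edge {2,6}. Now deg[2]=0, deg[6]=2.
Step 3: smallest deg-1 vertex = 3, p_3 = 8. Add edge {3,8}. Now deg[3]=0, deg[8]=1.
Step 4: smallest deg-1 vertex = 8, p_4 = 6. Add edge {6,8}. Now deg[8]=0, deg[6]=1.
Step 5: smallest deg-1 vertex = 6, p_5 = 5. Add edge {5,6}. Now deg[6]=0, deg[5]=1.
Step 6: smallest deg-1 vertex = 5, p_6 = 4. Add edge {4,5}. Now deg[5]=0, deg[4]=1.
Step 7: smallest deg-1 vertex = 4, p_7 = 7. Add edge {4,7}. Now deg[4]=0, deg[7]=1.
Final: two remaining deg-1 vertices are 7, 9. Add edge {7,9}.

Answer: 1 8
2 6
3 8
6 8
5 6
4 5
4 7
7 9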